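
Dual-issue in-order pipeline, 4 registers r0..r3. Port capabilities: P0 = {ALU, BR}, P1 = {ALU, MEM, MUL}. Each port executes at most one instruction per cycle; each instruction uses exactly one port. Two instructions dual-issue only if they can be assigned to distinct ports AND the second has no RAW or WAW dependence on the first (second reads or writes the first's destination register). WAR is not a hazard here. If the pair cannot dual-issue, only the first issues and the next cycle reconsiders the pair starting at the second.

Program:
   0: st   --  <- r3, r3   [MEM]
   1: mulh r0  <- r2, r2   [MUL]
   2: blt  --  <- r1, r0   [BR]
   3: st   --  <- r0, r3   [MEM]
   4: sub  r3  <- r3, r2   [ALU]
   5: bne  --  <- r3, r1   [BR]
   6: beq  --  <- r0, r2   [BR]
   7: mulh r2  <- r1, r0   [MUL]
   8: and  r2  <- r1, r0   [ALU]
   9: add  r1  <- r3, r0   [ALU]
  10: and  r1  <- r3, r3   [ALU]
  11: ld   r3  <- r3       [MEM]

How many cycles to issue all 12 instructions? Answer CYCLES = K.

0. st @i0  | no-port MEM/MUL
1. mulh @i1  | RAW r0
2. blt+st @i2,i3  | dual
3. sub @i4  | RAW r3
4. bne @i5  | no-port BR/BR
5. beq+mulh @i6,i7  | dual
6. and+add @i8,i9  | dual
7. and+ld @i10,i11  | dual

CYCLES = 8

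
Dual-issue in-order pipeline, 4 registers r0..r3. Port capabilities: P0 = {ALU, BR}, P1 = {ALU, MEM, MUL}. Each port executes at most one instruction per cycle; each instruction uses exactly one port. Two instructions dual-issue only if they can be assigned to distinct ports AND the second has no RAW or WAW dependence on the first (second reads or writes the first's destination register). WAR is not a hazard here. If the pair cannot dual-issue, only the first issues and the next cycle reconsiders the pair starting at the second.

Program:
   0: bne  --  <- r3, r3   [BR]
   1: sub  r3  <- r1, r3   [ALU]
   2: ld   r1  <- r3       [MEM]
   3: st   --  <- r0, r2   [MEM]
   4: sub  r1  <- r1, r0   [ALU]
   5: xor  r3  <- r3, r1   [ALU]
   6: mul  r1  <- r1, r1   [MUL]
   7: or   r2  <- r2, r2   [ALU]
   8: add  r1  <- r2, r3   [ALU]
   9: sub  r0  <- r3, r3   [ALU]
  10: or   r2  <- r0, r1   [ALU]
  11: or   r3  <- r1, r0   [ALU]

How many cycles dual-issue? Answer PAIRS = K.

PAIRS = 5

0. bne sub @i0&i1  | dual
1. ld @i2  | no-port MEM/MEM
2. st sub @i3&i4  | dual
3. xor mul @i5&i6  | dual
4. or @i7  | RAW r2
5. add sub @i8&i9  | dual
6. or or @i10&i11  | dual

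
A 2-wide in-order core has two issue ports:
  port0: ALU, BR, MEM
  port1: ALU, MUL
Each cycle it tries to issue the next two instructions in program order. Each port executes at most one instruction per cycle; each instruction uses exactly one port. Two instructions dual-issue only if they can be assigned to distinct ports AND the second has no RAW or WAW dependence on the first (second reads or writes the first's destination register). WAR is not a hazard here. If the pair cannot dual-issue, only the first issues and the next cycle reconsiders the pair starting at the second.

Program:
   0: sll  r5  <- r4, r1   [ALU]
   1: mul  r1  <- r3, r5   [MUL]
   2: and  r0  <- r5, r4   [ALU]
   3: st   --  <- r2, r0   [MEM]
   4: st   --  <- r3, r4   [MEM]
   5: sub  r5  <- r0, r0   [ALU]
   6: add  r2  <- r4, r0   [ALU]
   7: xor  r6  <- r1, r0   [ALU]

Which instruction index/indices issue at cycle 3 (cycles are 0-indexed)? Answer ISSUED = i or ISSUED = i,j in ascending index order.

ISSUED = 4,5

  cy0 -> i0 (sll) RAW r5
  cy1 -> i1,i2 (mul+and) 2-wide
  cy2 -> i3 (st) no-port MEM/MEM
  cy3 -> i4,i5 (st+sub) 2-wide
  cy4 -> i6,i7 (add+xor) 2-wide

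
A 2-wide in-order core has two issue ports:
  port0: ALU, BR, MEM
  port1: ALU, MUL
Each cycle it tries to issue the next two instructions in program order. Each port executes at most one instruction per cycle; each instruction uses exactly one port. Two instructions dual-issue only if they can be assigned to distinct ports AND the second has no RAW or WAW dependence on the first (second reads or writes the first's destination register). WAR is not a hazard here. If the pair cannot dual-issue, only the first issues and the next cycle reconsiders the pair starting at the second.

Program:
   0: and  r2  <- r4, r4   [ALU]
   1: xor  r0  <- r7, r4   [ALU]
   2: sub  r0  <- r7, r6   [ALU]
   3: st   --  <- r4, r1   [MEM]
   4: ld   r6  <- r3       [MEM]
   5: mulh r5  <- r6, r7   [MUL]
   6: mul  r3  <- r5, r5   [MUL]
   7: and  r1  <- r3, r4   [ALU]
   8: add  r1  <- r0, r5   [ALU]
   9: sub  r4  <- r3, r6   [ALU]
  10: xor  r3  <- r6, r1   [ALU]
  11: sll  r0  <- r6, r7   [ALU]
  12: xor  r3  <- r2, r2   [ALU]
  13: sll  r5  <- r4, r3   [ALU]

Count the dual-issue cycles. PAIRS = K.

[0] i0&i1  and.ALU;xor.ALU  -- pair
[1] i2&i3  sub.ALU;st.MEM  -- pair
[2] i4  ld.MEM  -- RAW r6
[3] i5  mulh.MUL  -- no-port MUL/MUL
[4] i6  mul.MUL  -- RAW r3
[5] i7  and.ALU  -- WAW r1
[6] i8&i9  add.ALU;sub.ALU  -- pair
[7] i10&i11  xor.ALU;sll.ALU  -- pair
[8] i12  xor.ALU  -- RAW r3
[9] i13  sll.ALU  -- tail

PAIRS = 4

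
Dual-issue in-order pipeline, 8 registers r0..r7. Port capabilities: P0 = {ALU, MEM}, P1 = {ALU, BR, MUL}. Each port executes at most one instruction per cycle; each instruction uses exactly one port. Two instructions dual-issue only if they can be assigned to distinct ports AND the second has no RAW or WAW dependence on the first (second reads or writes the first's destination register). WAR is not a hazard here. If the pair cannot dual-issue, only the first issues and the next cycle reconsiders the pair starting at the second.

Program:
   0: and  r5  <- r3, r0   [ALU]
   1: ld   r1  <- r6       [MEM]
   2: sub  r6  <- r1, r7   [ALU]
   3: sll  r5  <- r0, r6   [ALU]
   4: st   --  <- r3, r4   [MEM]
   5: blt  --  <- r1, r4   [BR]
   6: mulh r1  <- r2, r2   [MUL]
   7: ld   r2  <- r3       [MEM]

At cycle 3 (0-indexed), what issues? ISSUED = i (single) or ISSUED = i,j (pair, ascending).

t=0 i0,i1:and.ALU;ld.MEM ; pair
t=1 i2:sub.ALU ; RAW r6
t=2 i3,i4:sll.ALU;st.MEM ; pair
t=3 i5:blt.BR ; no-port BR/MUL
t=4 i6,i7:mulh.MUL;ld.MEM ; pair

ISSUED = 5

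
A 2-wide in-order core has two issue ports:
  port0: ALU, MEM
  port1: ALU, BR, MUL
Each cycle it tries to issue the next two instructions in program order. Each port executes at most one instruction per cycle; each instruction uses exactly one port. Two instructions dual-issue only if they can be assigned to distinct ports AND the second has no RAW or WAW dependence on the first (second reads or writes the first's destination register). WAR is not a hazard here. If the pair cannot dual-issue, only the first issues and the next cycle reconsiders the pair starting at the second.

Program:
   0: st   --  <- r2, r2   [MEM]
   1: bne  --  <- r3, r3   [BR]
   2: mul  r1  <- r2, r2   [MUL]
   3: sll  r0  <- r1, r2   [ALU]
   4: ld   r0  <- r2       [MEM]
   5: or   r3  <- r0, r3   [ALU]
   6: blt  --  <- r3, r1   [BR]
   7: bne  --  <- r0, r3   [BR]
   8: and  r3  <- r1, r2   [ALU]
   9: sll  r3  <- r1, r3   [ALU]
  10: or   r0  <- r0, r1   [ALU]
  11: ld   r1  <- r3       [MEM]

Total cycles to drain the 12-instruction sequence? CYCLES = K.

#0 head=0: st;bne i0/i1 pair
#1 head=2: mul i2 RAW r1
#2 head=3: sll i3 WAW r0
#3 head=4: ld i4 RAW r0
#4 head=5: or i5 RAW r3
#5 head=6: blt i6 no-port BR/BR
#6 head=7: bne;and i7/i8 pair
#7 head=9: sll;or i9/i10 pair
#8 head=11: ld i11 tail

CYCLES = 9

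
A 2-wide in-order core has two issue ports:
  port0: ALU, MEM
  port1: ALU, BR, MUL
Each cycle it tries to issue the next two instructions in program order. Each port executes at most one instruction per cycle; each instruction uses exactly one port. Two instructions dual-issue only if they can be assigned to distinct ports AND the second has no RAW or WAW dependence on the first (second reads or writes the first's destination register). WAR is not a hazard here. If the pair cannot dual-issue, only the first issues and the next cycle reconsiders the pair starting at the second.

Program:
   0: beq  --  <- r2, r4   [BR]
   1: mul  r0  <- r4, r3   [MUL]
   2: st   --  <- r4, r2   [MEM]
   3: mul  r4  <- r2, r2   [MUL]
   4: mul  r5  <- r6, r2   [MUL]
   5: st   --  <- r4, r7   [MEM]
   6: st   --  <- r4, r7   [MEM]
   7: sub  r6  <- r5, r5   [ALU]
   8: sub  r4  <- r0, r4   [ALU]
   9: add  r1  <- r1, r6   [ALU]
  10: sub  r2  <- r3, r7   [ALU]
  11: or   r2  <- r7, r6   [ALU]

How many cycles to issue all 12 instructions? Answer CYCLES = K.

CYCLES = 8

#0 head=0: beq.BR i0 no-port BR/MUL
#1 head=1: mul.MUL/st.MEM i1,i2 2-wide
#2 head=3: mul.MUL i3 no-port MUL/MUL
#3 head=4: mul.MUL/st.MEM i4,i5 2-wide
#4 head=6: st.MEM/sub.ALU i6,i7 2-wide
#5 head=8: sub.ALU/add.ALU i8,i9 2-wide
#6 head=10: sub.ALU i10 WAW r2
#7 head=11: or.ALU i11 tail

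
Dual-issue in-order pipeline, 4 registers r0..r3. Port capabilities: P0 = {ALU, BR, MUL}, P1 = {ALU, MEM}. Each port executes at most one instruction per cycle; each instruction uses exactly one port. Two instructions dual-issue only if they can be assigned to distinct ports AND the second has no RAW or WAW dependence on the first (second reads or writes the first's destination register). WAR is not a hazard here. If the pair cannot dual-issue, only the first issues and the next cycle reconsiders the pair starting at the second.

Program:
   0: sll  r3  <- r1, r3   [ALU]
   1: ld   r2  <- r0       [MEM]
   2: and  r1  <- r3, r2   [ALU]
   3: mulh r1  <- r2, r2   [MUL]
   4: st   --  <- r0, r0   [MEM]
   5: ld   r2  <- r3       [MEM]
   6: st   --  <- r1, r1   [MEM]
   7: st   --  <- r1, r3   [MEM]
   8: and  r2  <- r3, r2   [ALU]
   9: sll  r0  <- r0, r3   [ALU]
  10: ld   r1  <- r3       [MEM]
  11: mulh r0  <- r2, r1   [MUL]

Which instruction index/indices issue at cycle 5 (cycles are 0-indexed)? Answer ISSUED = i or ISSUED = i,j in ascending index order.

ISSUED = 7,8

#0 head=0: sll/ld i0+i1 pair
#1 head=2: and i2 WAW r1
#2 head=3: mulh/st i3+i4 pair
#3 head=5: ld i5 no-port MEM/MEM
#4 head=6: st i6 no-port MEM/MEM
#5 head=7: st/and i7+i8 pair
#6 head=9: sll/ld i9+i10 pair
#7 head=11: mulh i11 tail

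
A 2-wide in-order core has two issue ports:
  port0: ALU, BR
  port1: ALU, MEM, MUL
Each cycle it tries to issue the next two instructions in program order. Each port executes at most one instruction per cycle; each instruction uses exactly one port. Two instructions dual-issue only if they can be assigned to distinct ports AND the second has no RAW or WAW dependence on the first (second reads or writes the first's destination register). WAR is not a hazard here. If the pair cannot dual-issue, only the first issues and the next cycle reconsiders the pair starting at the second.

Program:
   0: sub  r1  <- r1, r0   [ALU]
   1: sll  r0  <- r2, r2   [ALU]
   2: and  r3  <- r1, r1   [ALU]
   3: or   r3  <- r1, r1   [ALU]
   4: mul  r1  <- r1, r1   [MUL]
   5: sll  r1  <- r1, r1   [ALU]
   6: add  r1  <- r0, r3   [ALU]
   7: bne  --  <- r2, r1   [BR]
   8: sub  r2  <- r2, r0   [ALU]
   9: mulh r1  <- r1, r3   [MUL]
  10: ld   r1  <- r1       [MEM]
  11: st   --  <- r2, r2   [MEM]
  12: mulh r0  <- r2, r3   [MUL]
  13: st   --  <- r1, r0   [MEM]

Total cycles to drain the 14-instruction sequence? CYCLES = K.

#0 head=0: sub;sll i0,i1 dual
#1 head=2: and i2 WAW r3
#2 head=3: or;mul i3,i4 dual
#3 head=5: sll i5 WAW r1
#4 head=6: add i6 RAW r1
#5 head=7: bne;sub i7,i8 dual
#6 head=9: mulh i9 no-port MUL/MEM
#7 head=10: ld i10 no-port MEM/MEM
#8 head=11: st i11 no-port MEM/MUL
#9 head=12: mulh i12 no-port MUL/MEM
#10 head=13: st i13 tail

CYCLES = 11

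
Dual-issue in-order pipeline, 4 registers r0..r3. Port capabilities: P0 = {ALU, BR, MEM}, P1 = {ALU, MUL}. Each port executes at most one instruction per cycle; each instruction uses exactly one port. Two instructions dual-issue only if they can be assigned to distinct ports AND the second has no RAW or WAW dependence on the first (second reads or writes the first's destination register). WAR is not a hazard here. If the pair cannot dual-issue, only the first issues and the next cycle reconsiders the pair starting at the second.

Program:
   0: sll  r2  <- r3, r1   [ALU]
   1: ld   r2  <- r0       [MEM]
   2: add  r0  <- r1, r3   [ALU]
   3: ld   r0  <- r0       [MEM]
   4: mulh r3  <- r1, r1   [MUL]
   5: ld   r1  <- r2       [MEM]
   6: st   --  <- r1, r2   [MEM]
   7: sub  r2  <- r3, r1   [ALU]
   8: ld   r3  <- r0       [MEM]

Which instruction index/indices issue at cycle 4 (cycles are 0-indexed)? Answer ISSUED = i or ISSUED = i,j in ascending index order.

ISSUED = 6,7

t=0 i0:sll ; WAW r2
t=1 i1,i2:ld/add ; pair
t=2 i3,i4:ld/mulh ; pair
t=3 i5:ld ; no-port MEM/MEM
t=4 i6,i7:st/sub ; pair
t=5 i8:ld ; tail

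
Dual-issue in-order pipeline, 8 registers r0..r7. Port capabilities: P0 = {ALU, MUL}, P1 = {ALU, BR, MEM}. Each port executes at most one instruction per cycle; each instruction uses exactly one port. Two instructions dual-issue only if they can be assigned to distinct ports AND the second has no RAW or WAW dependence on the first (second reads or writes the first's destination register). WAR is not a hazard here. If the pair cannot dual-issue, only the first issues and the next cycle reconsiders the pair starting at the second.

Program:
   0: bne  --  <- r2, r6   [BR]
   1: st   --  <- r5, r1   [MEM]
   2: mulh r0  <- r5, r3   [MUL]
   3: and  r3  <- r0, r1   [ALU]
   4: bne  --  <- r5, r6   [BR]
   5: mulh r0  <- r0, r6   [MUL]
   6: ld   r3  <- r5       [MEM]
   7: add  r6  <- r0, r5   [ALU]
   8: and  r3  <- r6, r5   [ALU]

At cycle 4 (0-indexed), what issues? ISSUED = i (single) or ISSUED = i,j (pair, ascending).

#0 head=0: bne i0 no-port BR/MEM
#1 head=1: st mulh i1+i2 dual
#2 head=3: and bne i3+i4 dual
#3 head=5: mulh ld i5+i6 dual
#4 head=7: add i7 RAW r6
#5 head=8: and i8 tail

ISSUED = 7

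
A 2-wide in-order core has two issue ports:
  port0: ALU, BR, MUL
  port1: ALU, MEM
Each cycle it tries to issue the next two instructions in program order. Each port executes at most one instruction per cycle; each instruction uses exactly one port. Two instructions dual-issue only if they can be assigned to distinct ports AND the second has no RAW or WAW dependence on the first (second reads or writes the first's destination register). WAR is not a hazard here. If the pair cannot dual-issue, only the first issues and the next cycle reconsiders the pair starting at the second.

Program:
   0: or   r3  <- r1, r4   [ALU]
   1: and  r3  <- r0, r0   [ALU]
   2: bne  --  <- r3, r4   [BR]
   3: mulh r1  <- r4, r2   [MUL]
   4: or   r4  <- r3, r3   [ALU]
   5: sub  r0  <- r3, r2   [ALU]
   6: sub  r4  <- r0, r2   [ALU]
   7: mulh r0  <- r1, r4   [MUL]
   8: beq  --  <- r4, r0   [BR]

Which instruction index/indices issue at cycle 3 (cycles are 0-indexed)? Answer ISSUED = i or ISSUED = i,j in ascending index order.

[0] i0  or  -- WAW r3
[1] i1  and  -- RAW r3
[2] i2  bne  -- no-port BR/MUL
[3] i3,i4  mulh or  -- pair
[4] i5  sub  -- RAW r0
[5] i6  sub  -- RAW r4
[6] i7  mulh  -- no-port MUL/BR
[7] i8  beq  -- tail

ISSUED = 3,4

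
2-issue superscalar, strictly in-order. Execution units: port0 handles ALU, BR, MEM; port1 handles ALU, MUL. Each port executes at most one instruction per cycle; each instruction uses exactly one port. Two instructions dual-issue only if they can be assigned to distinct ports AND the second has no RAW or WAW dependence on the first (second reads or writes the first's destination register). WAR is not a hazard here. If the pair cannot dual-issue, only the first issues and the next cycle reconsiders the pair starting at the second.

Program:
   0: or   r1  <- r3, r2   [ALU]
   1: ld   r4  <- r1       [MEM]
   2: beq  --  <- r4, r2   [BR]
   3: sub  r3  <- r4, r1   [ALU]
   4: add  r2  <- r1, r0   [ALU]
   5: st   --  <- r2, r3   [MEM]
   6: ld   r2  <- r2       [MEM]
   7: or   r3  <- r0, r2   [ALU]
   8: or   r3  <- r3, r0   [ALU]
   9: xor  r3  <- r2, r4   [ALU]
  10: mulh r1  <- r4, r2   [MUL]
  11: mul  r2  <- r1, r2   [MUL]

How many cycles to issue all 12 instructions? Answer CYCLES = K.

  cy0 -> i0 (or.ALU) RAW r1
  cy1 -> i1 (ld.MEM) no-port MEM/BR
  cy2 -> i2+i3 (beq.BR/sub.ALU) 2-wide
  cy3 -> i4 (add.ALU) RAW r2
  cy4 -> i5 (st.MEM) no-port MEM/MEM
  cy5 -> i6 (ld.MEM) RAW r2
  cy6 -> i7 (or.ALU) RAW+WAW r3
  cy7 -> i8 (or.ALU) WAW r3
  cy8 -> i9+i10 (xor.ALU/mulh.MUL) 2-wide
  cy9 -> i11 (mul.MUL) tail

CYCLES = 10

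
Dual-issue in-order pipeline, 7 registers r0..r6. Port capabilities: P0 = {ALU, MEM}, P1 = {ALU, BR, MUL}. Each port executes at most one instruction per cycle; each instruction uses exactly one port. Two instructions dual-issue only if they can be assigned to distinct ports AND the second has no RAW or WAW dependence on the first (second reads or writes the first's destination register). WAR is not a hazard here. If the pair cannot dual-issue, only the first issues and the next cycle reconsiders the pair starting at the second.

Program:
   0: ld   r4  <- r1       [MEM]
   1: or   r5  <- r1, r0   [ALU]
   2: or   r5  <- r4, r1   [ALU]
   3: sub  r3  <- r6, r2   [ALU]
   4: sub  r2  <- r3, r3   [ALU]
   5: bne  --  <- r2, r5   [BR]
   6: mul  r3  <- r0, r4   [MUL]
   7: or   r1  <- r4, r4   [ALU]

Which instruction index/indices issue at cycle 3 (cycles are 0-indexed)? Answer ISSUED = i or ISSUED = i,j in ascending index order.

t=0 i0&i1:ld;or ; 2-wide
t=1 i2&i3:or;sub ; 2-wide
t=2 i4:sub ; RAW r2
t=3 i5:bne ; no-port BR/MUL
t=4 i6&i7:mul;or ; 2-wide

ISSUED = 5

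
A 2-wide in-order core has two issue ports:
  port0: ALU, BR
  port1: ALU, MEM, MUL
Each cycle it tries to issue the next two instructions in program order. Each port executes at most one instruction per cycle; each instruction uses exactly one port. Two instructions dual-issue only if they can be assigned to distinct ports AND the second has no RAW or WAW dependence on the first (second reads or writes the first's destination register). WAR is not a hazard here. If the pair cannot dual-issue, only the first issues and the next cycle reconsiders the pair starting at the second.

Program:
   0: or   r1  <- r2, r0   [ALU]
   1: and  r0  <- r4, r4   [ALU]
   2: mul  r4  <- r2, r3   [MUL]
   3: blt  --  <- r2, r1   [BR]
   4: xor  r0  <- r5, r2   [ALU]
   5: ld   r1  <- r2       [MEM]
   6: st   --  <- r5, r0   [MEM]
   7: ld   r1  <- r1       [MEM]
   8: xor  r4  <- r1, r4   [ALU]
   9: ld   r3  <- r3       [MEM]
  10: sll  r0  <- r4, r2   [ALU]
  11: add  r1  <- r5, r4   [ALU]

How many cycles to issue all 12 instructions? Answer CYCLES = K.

0. or.ALU+and.ALU @i0,i1  | 2-wide
1. mul.MUL+blt.BR @i2,i3  | 2-wide
2. xor.ALU+ld.MEM @i4,i5  | 2-wide
3. st.MEM @i6  | no-port MEM/MEM
4. ld.MEM @i7  | RAW r1
5. xor.ALU+ld.MEM @i8,i9  | 2-wide
6. sll.ALU+add.ALU @i10,i11  | 2-wide

CYCLES = 7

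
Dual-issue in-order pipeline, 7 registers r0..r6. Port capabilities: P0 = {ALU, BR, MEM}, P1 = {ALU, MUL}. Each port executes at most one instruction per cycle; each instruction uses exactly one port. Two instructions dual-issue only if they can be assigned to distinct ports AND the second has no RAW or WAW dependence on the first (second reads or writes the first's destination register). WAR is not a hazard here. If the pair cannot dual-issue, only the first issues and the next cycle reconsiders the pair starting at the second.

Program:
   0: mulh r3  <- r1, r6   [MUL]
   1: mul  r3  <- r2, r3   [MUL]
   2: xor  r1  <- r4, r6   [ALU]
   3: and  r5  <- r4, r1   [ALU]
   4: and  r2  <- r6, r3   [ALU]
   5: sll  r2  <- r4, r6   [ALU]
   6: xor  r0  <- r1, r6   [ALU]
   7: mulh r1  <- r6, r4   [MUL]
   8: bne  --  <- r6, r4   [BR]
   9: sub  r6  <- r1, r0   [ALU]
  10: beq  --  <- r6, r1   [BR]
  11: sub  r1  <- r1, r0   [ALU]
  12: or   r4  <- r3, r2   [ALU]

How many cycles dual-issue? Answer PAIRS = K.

[0] i0  mulh  -- no-port MUL/MUL
[1] i1,i2  mul/xor  -- dual
[2] i3,i4  and/and  -- dual
[3] i5,i6  sll/xor  -- dual
[4] i7,i8  mulh/bne  -- dual
[5] i9  sub  -- RAW r6
[6] i10,i11  beq/sub  -- dual
[7] i12  or  -- tail

PAIRS = 5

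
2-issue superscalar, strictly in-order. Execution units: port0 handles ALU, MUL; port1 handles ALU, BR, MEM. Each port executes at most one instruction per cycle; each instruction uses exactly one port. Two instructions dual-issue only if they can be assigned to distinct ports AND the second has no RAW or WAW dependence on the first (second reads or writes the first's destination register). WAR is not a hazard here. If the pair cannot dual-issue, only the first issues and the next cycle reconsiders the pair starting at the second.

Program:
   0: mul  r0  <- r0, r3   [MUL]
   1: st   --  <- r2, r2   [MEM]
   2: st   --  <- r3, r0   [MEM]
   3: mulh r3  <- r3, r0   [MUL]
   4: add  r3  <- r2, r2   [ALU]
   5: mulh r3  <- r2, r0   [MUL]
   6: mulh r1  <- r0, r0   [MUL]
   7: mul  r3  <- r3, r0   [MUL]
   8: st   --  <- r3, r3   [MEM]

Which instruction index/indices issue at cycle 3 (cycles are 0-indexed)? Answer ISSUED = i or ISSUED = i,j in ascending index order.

ISSUED = 5

0. mul.MUL/st.MEM @i0,i1  | dual
1. st.MEM/mulh.MUL @i2,i3  | dual
2. add.ALU @i4  | WAW r3
3. mulh.MUL @i5  | no-port MUL/MUL
4. mulh.MUL @i6  | no-port MUL/MUL
5. mul.MUL @i7  | RAW r3
6. st.MEM @i8  | tail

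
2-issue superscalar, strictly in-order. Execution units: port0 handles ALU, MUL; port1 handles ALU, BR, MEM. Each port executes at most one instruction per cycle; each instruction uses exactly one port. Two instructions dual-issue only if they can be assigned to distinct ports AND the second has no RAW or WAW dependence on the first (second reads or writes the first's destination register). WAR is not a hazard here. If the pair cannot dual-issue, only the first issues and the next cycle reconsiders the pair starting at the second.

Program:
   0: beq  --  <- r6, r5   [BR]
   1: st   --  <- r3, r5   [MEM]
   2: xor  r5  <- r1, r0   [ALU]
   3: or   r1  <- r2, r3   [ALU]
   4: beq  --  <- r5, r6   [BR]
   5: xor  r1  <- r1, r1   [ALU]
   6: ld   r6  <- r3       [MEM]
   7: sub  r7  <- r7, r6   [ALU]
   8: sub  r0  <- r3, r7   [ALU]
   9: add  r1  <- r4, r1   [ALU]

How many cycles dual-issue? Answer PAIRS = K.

PAIRS = 4

t=0 i0:beq.BR ; no-port BR/MEM
t=1 i1&i2:st.MEM+xor.ALU ; dual
t=2 i3&i4:or.ALU+beq.BR ; dual
t=3 i5&i6:xor.ALU+ld.MEM ; dual
t=4 i7:sub.ALU ; RAW r7
t=5 i8&i9:sub.ALU+add.ALU ; dual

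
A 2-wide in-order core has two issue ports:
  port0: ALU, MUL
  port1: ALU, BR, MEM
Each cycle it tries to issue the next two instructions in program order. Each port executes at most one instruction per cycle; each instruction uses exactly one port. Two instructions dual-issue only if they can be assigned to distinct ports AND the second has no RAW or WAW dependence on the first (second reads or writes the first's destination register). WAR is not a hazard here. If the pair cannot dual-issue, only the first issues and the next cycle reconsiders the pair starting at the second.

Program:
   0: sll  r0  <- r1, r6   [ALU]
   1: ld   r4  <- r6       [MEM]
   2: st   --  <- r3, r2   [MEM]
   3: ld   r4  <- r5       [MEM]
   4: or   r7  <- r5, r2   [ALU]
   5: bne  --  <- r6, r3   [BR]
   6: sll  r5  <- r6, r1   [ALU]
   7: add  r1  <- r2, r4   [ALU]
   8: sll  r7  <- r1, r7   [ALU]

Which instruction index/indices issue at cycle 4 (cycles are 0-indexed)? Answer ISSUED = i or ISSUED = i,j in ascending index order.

[0] i0+i1  sll;ld  -- dual
[1] i2  st  -- no-port MEM/MEM
[2] i3+i4  ld;or  -- dual
[3] i5+i6  bne;sll  -- dual
[4] i7  add  -- RAW r1
[5] i8  sll  -- tail

ISSUED = 7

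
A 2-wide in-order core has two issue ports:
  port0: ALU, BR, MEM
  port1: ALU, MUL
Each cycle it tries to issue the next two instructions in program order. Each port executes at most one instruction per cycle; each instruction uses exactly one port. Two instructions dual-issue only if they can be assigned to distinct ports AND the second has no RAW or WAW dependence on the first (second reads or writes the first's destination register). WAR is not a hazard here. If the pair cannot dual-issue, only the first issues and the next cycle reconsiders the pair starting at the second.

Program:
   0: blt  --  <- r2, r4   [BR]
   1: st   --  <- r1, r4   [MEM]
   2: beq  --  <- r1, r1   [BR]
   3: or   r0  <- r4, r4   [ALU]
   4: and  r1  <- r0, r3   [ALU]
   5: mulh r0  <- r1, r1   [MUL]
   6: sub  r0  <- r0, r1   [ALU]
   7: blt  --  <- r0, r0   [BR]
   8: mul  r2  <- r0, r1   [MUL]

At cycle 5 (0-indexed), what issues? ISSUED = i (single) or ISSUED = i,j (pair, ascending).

[0] i0  blt.BR  -- no-port BR/MEM
[1] i1  st.MEM  -- no-port MEM/BR
[2] i2+i3  beq.BR or.ALU  -- 2-wide
[3] i4  and.ALU  -- RAW r1
[4] i5  mulh.MUL  -- RAW+WAW r0
[5] i6  sub.ALU  -- RAW r0
[6] i7+i8  blt.BR mul.MUL  -- 2-wide

ISSUED = 6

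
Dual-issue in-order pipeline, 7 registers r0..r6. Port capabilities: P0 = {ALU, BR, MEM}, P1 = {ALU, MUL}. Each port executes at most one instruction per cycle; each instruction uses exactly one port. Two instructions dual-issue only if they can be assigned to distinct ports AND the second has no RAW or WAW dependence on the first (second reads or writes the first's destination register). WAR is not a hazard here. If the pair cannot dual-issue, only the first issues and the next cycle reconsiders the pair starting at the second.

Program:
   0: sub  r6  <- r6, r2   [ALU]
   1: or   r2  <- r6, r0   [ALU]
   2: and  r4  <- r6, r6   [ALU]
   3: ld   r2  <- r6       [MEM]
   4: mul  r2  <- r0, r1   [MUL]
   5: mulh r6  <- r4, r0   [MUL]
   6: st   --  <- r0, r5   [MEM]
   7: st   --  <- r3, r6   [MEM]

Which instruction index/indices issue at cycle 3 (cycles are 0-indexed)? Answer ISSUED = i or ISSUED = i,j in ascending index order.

ISSUED = 4

t=0 i0:sub ; RAW r6
t=1 i1+i2:or/and ; pair
t=2 i3:ld ; WAW r2
t=3 i4:mul ; no-port MUL/MUL
t=4 i5+i6:mulh/st ; pair
t=5 i7:st ; tail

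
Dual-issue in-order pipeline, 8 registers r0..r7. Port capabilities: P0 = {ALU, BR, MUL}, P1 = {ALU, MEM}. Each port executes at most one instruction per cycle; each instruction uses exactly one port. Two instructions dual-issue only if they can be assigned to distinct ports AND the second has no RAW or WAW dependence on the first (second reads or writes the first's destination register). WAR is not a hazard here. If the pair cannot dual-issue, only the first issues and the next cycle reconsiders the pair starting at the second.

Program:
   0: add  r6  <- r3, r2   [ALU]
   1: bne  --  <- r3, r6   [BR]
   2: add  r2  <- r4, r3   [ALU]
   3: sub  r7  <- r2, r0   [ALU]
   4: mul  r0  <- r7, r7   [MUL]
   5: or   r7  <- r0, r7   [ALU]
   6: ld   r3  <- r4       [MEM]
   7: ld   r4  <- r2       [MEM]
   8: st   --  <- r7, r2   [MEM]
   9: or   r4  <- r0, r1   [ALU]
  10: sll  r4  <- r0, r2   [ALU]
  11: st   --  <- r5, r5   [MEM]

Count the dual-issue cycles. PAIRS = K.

PAIRS = 4

c0: i0 add  RAW r6
c1: i1/i2 bne/add  pair
c2: i3 sub  RAW r7
c3: i4 mul  RAW r0
c4: i5/i6 or/ld  pair
c5: i7 ld  no-port MEM/MEM
c6: i8/i9 st/or  pair
c7: i10/i11 sll/st  pair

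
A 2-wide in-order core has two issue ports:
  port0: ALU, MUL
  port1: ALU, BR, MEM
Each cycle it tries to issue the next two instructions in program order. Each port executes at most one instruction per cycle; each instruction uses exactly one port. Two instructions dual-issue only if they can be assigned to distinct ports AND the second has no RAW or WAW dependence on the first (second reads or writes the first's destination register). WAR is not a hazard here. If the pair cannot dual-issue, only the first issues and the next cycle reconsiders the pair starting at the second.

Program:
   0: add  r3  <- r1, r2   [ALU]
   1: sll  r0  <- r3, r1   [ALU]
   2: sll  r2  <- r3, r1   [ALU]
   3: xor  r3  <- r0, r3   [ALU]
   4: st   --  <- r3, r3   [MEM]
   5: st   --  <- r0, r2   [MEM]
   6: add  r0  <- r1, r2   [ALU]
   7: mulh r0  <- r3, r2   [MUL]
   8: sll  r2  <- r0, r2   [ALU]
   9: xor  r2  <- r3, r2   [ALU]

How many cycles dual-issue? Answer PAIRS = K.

PAIRS = 2

t=0 i0:add ; RAW r3
t=1 i1/i2:sll;sll ; 2-wide
t=2 i3:xor ; RAW r3
t=3 i4:st ; no-port MEM/MEM
t=4 i5/i6:st;add ; 2-wide
t=5 i7:mulh ; RAW r0
t=6 i8:sll ; RAW+WAW r2
t=7 i9:xor ; tail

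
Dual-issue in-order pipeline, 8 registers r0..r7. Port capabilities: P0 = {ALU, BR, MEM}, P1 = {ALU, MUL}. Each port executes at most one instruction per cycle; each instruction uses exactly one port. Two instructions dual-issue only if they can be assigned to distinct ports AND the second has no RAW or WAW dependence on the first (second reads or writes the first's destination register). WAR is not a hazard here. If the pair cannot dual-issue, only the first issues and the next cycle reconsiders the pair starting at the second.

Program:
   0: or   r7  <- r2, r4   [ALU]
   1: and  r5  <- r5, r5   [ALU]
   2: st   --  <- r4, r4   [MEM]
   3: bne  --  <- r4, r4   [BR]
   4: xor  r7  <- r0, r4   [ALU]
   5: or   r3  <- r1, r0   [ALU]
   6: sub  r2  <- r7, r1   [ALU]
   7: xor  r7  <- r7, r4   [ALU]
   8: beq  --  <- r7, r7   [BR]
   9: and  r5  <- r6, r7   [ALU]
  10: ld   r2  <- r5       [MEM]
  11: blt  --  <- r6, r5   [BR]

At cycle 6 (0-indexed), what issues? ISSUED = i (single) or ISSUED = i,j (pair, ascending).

c0: i0+i1 or.ALU+and.ALU  2-wide
c1: i2 st.MEM  no-port MEM/BR
c2: i3+i4 bne.BR+xor.ALU  2-wide
c3: i5+i6 or.ALU+sub.ALU  2-wide
c4: i7 xor.ALU  RAW r7
c5: i8+i9 beq.BR+and.ALU  2-wide
c6: i10 ld.MEM  no-port MEM/BR
c7: i11 blt.BR  tail

ISSUED = 10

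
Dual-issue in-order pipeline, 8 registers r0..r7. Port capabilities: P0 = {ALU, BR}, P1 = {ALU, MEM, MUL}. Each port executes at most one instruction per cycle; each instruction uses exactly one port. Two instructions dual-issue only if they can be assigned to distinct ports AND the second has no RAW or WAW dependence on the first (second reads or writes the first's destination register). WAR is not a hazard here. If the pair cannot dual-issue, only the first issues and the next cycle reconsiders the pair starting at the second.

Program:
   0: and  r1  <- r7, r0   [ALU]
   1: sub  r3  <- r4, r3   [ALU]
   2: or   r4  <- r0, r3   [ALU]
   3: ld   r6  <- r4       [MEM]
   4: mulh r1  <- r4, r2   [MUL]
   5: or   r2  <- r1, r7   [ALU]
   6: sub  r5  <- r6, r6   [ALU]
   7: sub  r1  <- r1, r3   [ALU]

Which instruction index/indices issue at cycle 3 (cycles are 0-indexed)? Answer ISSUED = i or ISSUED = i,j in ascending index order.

ISSUED = 4

t=0 i0,i1:and+sub ; 2-wide
t=1 i2:or ; RAW r4
t=2 i3:ld ; no-port MEM/MUL
t=3 i4:mulh ; RAW r1
t=4 i5,i6:or+sub ; 2-wide
t=5 i7:sub ; tail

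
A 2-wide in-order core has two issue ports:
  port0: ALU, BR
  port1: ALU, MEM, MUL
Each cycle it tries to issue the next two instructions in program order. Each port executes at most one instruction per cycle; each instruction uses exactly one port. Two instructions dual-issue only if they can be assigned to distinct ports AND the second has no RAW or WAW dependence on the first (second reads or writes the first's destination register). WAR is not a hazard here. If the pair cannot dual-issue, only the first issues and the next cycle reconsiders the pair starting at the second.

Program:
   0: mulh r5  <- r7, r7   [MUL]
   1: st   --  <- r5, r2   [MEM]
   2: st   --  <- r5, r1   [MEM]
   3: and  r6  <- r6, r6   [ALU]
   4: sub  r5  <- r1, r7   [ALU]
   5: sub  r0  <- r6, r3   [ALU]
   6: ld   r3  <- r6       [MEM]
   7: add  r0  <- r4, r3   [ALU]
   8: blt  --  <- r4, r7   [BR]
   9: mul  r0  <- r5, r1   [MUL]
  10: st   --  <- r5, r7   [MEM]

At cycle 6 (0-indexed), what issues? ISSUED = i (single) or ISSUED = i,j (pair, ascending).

  cy0 -> i0 (mulh) no-port MUL/MEM
  cy1 -> i1 (st) no-port MEM/MEM
  cy2 -> i2,i3 (st and) 2-wide
  cy3 -> i4,i5 (sub sub) 2-wide
  cy4 -> i6 (ld) RAW r3
  cy5 -> i7,i8 (add blt) 2-wide
  cy6 -> i9 (mul) no-port MUL/MEM
  cy7 -> i10 (st) tail

ISSUED = 9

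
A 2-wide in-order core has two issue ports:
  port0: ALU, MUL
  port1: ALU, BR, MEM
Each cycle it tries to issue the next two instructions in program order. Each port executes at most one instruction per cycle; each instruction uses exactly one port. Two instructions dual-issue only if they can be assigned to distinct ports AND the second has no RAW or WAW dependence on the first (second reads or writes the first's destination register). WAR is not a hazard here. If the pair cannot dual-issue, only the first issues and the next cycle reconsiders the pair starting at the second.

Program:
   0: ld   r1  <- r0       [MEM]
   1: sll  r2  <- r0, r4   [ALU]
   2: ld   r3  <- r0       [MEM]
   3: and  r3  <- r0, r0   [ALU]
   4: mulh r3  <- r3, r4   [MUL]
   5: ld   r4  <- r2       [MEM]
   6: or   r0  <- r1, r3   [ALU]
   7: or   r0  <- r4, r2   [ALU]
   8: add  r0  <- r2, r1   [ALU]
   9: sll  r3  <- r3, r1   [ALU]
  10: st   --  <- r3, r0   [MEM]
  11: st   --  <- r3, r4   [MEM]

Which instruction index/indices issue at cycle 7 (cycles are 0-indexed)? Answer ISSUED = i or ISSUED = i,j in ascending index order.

ISSUED = 10

#0 head=0: ld.MEM+sll.ALU i0+i1 dual
#1 head=2: ld.MEM i2 WAW r3
#2 head=3: and.ALU i3 RAW+WAW r3
#3 head=4: mulh.MUL+ld.MEM i4+i5 dual
#4 head=6: or.ALU i6 WAW r0
#5 head=7: or.ALU i7 WAW r0
#6 head=8: add.ALU+sll.ALU i8+i9 dual
#7 head=10: st.MEM i10 no-port MEM/MEM
#8 head=11: st.MEM i11 tail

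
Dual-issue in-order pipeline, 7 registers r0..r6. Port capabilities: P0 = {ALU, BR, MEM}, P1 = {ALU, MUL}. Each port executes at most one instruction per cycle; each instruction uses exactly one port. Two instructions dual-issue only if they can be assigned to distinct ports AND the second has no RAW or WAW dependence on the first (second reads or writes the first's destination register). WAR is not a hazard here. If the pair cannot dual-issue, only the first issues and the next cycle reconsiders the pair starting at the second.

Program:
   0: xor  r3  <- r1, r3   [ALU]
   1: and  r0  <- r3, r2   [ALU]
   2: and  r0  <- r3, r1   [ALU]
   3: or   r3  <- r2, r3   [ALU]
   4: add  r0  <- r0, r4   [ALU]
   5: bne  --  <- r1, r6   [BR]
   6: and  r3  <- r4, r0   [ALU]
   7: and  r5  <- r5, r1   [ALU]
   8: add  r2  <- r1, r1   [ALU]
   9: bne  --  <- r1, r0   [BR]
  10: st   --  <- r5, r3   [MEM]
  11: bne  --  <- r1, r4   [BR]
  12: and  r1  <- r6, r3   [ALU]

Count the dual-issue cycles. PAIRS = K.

PAIRS = 5

#0 head=0: xor i0 RAW r3
#1 head=1: and i1 WAW r0
#2 head=2: and+or i2/i3 2-wide
#3 head=4: add+bne i4/i5 2-wide
#4 head=6: and+and i6/i7 2-wide
#5 head=8: add+bne i8/i9 2-wide
#6 head=10: st i10 no-port MEM/BR
#7 head=11: bne+and i11/i12 2-wide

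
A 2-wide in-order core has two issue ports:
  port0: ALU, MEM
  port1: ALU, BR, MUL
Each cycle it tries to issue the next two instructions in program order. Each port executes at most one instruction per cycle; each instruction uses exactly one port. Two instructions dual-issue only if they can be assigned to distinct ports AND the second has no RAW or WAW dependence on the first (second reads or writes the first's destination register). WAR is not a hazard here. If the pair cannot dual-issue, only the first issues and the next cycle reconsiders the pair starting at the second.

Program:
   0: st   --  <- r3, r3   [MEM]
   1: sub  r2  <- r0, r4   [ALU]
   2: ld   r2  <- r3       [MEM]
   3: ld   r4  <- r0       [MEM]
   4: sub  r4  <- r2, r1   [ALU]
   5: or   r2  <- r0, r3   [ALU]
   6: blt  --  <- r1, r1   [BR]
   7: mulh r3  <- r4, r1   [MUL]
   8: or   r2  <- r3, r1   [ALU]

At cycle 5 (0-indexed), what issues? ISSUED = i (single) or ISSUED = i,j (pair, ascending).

0. st.MEM+sub.ALU @i0,i1  | dual
1. ld.MEM @i2  | no-port MEM/MEM
2. ld.MEM @i3  | WAW r4
3. sub.ALU+or.ALU @i4,i5  | dual
4. blt.BR @i6  | no-port BR/MUL
5. mulh.MUL @i7  | RAW r3
6. or.ALU @i8  | tail

ISSUED = 7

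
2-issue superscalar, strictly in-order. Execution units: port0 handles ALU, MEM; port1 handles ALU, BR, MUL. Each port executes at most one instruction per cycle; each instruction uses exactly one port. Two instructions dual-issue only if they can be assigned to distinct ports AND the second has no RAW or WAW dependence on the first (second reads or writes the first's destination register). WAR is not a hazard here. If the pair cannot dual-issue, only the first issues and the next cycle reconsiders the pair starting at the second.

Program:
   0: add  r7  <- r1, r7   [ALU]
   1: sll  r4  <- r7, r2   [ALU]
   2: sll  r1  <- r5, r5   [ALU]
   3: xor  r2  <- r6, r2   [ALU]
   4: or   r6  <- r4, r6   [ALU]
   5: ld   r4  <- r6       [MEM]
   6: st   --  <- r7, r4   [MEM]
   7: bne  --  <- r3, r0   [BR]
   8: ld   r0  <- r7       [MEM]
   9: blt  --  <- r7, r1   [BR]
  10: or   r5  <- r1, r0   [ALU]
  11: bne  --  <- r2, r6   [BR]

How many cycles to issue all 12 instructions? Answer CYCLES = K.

t=0 i0:add.ALU ; RAW r7
t=1 i1,i2:sll.ALU;sll.ALU ; pair
t=2 i3,i4:xor.ALU;or.ALU ; pair
t=3 i5:ld.MEM ; no-port MEM/MEM
t=4 i6,i7:st.MEM;bne.BR ; pair
t=5 i8,i9:ld.MEM;blt.BR ; pair
t=6 i10,i11:or.ALU;bne.BR ; pair

CYCLES = 7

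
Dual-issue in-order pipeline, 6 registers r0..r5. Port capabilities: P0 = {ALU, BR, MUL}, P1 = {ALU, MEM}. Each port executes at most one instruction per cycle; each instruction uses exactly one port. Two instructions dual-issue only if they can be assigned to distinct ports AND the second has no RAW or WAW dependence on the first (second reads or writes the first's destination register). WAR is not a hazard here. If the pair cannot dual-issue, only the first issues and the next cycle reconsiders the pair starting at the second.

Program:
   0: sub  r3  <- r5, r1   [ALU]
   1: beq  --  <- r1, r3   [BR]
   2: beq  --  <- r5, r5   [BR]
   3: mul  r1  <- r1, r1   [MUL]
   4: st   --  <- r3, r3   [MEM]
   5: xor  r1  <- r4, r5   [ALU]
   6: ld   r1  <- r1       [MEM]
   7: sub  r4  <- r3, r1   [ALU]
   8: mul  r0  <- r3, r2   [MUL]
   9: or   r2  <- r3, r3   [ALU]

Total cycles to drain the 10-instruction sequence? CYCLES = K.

#0 head=0: sub.ALU i0 RAW r3
#1 head=1: beq.BR i1 no-port BR/BR
#2 head=2: beq.BR i2 no-port BR/MUL
#3 head=3: mul.MUL+st.MEM i3&i4 pair
#4 head=5: xor.ALU i5 RAW+WAW r1
#5 head=6: ld.MEM i6 RAW r1
#6 head=7: sub.ALU+mul.MUL i7&i8 pair
#7 head=9: or.ALU i9 tail

CYCLES = 8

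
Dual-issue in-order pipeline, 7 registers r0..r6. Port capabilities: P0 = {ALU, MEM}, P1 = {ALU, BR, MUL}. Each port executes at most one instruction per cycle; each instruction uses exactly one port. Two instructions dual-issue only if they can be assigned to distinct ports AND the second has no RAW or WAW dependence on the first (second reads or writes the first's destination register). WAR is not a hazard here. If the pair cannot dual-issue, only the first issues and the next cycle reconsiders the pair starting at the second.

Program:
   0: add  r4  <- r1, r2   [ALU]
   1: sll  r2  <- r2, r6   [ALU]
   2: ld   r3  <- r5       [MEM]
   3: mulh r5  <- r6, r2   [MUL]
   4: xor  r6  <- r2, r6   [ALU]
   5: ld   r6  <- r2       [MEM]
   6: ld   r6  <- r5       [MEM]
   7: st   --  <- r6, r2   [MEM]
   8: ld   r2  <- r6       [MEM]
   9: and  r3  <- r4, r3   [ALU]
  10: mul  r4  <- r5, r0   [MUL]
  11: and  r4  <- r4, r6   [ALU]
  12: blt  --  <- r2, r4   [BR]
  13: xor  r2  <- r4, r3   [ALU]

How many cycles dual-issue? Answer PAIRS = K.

PAIRS = 4

[0] i0/i1  add.ALU;sll.ALU  -- pair
[1] i2/i3  ld.MEM;mulh.MUL  -- pair
[2] i4  xor.ALU  -- WAW r6
[3] i5  ld.MEM  -- no-port MEM/MEM
[4] i6  ld.MEM  -- no-port MEM/MEM
[5] i7  st.MEM  -- no-port MEM/MEM
[6] i8/i9  ld.MEM;and.ALU  -- pair
[7] i10  mul.MUL  -- RAW+WAW r4
[8] i11  and.ALU  -- RAW r4
[9] i12/i13  blt.BR;xor.ALU  -- pair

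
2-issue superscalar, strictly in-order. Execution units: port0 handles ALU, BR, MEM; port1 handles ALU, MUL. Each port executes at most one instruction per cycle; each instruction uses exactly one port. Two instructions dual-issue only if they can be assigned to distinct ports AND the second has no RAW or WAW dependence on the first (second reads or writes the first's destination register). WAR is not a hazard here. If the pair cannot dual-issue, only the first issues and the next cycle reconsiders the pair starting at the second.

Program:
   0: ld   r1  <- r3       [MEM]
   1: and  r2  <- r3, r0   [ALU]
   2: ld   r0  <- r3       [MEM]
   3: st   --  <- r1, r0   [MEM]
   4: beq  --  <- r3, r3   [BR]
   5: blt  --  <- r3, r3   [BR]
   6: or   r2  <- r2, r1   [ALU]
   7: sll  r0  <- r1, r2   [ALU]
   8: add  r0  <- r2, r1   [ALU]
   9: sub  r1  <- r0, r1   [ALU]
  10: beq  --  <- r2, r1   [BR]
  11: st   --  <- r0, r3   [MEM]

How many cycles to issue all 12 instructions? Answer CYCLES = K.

c0: i0&i1 ld/and  pair
c1: i2 ld  no-port MEM/MEM
c2: i3 st  no-port MEM/BR
c3: i4 beq  no-port BR/BR
c4: i5&i6 blt/or  pair
c5: i7 sll  WAW r0
c6: i8 add  RAW r0
c7: i9 sub  RAW r1
c8: i10 beq  no-port BR/MEM
c9: i11 st  tail

CYCLES = 10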